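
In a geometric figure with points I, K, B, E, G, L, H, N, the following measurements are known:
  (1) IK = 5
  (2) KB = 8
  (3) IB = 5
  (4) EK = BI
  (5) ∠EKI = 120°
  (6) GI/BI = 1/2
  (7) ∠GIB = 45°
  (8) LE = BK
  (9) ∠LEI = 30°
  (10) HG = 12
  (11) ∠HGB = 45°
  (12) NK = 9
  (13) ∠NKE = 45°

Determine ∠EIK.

From the given relations: EK = BI = 5.
Step 1: By the law of cosines on triangle IKE: IE² = 5² + 5² − 2·5·5·cos(120°) = 75, so IE = 5·√3.
Step 2: By the inverse law of cosines on triangle EIK: cos(∠EIK) = ((5·√3)² + 5² − 5²) / (2·5·√3·5) = 75/86.6 = 0.866, so ∠EIK = 30°.

Therefore, the measure of angle ∠EIK = 30°.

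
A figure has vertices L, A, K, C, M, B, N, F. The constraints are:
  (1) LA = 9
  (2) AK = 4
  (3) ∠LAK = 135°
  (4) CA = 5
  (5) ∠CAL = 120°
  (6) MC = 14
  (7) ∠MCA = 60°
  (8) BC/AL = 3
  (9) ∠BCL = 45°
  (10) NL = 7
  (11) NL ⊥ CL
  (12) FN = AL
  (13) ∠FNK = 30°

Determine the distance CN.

Step 1: By the law of cosines on triangle LAC: LC² = 9² + 5² − 2·9·5·cos(120°) = 151, so LC = √151.
Step 2: By the law of cosines on triangle CLN: CN² = √151² + 7² − 2·√151·7·cos(90°) = 200, so CN = 10·√2.

Therefore, the length of CN = 10·√2.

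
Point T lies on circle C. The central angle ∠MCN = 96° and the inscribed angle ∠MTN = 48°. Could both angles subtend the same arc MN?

By the inscribed angle theorem, if both angles subtend the same arc, the inscribed angle must be half the central angle.
Half of 96° = 48°, which equals the given inscribed angle of 48°.
Therefore, yes, they correspond to the same arc.

Yes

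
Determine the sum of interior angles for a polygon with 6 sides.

The sum of interior angles of an n-sided polygon is (n - 2) * 180.
For n = 6: (6 - 2) * 180 = 4 * 180 = 720 degrees.

720 degrees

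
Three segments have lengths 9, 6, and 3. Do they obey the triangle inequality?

The longest side is 9. The other two sides sum to 3 + 6 = 9.
Since 9 ≤ 9, the two shorter sides cannot reach around to close the triangle.

No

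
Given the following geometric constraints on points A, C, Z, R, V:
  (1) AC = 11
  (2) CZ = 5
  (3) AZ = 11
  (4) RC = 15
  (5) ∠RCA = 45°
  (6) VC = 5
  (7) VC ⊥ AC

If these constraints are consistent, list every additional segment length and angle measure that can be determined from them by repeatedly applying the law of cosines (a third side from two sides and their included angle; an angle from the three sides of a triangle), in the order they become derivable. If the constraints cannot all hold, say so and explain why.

The constraints are consistent. Derivable facts, in order:
After 1 step:
- AR ≈ 10.61
- AV = √146
- ∠ACZ = 76.86°
- ∠AZC = 76.86°
- ∠CAZ = 26.27°
After 2 steps:
- ∠ARC = 47.12°
- ∠AVC = 65.56°
- ∠CAR = 87.88°
- ∠CAV = 24.44°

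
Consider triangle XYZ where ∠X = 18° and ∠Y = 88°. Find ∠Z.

angle Z = 180 - 18 - 88 = 74 degrees.

74 degrees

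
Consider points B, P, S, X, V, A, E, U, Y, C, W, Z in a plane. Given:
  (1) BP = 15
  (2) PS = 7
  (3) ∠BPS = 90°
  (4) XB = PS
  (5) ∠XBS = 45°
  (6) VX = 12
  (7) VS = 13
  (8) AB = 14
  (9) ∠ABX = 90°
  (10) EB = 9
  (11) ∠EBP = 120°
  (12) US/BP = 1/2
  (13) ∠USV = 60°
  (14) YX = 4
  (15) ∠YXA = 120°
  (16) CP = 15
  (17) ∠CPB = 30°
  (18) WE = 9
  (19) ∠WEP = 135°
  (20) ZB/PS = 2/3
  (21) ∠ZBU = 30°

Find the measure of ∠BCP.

Step 1: By the law of cosines on triangle CPB: CB² = 15² + 15² − 2·15·15·cos(30°) = 60.29, so CB ≈ 7.76.
Step 2: By the inverse law of cosines on triangle BCP: cos(∠BCP) = (7.76² + 15² − 15²) / (2·7.76·15) = 60.29/232.94 = 0.2588, so ∠BCP = 75°.

Therefore, the measure of angle ∠BCP = 75°.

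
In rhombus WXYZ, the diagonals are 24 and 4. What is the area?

The diagonals of a rhombus divide it into four right triangles.
Each triangle has legs 24/ 2 = 12 and 4/2 = 2, so each has area (1/2)*12*2 = 12.
Four such triangles give total area = (d1 * d2) / 2 = 48.

48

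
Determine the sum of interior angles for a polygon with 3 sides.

The sum of interior angles of an n-sided polygon is (n - 2) * 180.
For n = 3: (3 - 2) * 180 = 1 * 180 = 180 degrees.

180 degrees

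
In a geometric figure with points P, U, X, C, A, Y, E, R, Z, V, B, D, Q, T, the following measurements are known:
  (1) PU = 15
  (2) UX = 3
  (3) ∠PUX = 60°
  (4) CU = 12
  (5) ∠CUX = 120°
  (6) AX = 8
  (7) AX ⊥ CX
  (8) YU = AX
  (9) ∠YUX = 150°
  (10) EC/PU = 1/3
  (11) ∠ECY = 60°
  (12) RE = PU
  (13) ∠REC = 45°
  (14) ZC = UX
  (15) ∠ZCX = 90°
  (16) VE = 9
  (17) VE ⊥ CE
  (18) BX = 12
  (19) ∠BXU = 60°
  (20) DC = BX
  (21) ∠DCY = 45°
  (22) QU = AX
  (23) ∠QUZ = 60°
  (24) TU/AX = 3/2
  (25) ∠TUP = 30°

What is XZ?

From the given relations: ZC = UX = 3.
Step 1: By the law of cosines on triangle CUX: CX² = 12² + 3² − 2·12·3·cos(120°) = 189, so CX = 3·√21.
Step 2: By the law of cosines on triangle XCZ: XZ² = (3·√21)² + 3² − 2·3·√21·3·cos(90°) = 198, so XZ = 3·√22.

Therefore, the length of XZ = 3·√22.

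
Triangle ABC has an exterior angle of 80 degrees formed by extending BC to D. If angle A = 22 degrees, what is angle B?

angle B = 80 - 22 = 58 degrees (exterior angle theorem).

58 degrees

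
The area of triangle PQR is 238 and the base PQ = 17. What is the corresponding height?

height = 2 * 238 / 17 = 28

28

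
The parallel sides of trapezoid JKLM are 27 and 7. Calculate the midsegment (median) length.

The midsegment of a trapezoid = (base1 + base2) / 2
midsegment = (27 + 7) / 2
midsegment = 34 / 2
midsegment = 17

17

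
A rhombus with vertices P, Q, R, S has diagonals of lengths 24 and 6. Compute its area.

Area of a rhombus = (d1 * d2) / 2
Area = (24 * 6) / 2
Area = 144 / 2
Area = 72

72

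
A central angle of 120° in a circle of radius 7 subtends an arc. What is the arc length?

Arc length = 2πr × θ/360
= 2π × 7 × 1/3
= 14*pi/3

14*pi/3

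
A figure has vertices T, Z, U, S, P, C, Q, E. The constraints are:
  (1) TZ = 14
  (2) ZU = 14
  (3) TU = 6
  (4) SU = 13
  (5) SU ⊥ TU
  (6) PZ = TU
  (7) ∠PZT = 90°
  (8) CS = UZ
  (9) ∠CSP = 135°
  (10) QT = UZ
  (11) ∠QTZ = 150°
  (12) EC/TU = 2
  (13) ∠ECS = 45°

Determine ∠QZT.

From the given relations: QT = UZ = 14.
Step 1: By the law of cosines on triangle ZTQ: ZQ² = 14² + 14² − 2·14·14·cos(150°) = 731.48, so ZQ ≈ 27.05.
Step 2: By the inverse law of cosines on triangle QZT: cos(∠QZT) = (27.05² + 14² − 14²) / (2·27.05·14) = 731.48/757.29 = 0.9659, so ∠QZT = 15°.

Therefore, the measure of angle ∠QZT = 15°.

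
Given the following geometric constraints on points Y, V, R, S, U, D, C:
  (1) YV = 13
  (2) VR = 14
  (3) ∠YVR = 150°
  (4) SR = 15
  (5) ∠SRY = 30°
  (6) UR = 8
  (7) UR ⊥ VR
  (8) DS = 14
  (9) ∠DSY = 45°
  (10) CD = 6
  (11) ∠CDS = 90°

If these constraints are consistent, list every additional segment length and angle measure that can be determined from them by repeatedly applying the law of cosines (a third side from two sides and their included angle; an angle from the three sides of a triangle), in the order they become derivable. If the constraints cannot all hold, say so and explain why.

The constraints are consistent. Derivable facts, in order:
After 1 step:
- SC = 2·√58
- VU = 2·√65
- YR ≈ 26.08
After 2 steps:
- YS ≈ 15.09
- ∠CSD = 23.2°
- ∠DCS = 66.8°
- ∠RUV = 60.26°
- ∠RVU = 29.74°
- ∠RYV = 15.57°
- ∠VRY = 14.43°
After 3 steps:
- YD ≈ 11.18
- ∠RSY = 120.19°
- ∠RYS = 29.81°
After 4 steps:
- ∠DYS = 62.34°
- ∠SDY = 72.66°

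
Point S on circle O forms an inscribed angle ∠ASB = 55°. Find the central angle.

Central angle = 2 × 55° = 110° (inscribed angle theorem).

110°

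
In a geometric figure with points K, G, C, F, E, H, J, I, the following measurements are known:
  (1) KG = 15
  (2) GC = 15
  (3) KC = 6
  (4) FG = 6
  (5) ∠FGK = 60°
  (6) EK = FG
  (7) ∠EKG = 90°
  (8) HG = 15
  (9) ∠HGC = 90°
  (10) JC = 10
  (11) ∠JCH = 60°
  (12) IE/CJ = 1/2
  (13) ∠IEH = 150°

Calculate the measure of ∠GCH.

Step 1: By the law of cosines on triangle CGH: CH² = 15² + 15² − 2·15·15·cos(90°) = 450, so CH = 15·√2.
Step 2: By the inverse law of cosines on triangle GCH: cos(∠GCH) = (15² + (15·√2)² − 15²) / (2·15·15·√2) = 450/636.4 = 0.7071, so ∠GCH = 45°.

Therefore, the measure of angle ∠GCH = 45°.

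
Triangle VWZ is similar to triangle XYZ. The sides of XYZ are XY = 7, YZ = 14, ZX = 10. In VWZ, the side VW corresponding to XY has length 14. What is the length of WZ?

Since the triangles are similar, the ratio of corresponding sides is constant.
Scale factor k = VW / XY = 14 / 7 = 2
WZ = k * YZ = 2 * 14 = 28

28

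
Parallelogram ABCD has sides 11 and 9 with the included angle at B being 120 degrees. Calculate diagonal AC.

The diagonal of a parallelogram can be found by treating two adjacent sides and the diagonal as a triangle.
Applying the law of cosines with sides 11, 9 and included angle 120°:
d^2 = 121 + 81 - 198*cos(120°) = 301
d = sqrt(301)

sqrt(301)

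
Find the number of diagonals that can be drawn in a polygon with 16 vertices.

Total line segments between 16 vertices = C(16,2) = 120.
Subtract the 16 sides: 120 - 16 = 104 diagonals.

104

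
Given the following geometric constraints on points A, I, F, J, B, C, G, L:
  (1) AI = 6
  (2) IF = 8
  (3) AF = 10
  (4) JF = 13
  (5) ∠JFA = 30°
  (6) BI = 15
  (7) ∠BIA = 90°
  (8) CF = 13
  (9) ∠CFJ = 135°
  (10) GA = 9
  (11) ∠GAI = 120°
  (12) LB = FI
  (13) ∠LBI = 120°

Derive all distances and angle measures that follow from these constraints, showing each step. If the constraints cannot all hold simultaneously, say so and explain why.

The constraints are consistent.

From the given relations:
  LB = FI = 8

Step 1: From AF = 10, FJ = 13, and ∠AFJ = 30°, by the law of cosines:
  AJ² = AF² + FJ² - 2·AF·FJ·cos(30°) = 100 + 169 - 225.2 = 43.83
  AJ ≈ 6.62

Step 2: From AI = 6, IB = 15, and ∠AIB = 90°, by the law of cosines:
  AB² = AI² + IB² - 2·AI·IB·cos(90°) = 36 + 225 - 0 = 261
  AB = 3·√29

Step 3: From IA = 6, AG = 9, and ∠IAG = 120°, by the law of cosines:
  IG² = IA² + AG² - 2·IA·AG·cos(120°) = 36 + 81 + 54 = 171
  IG = 3·√19

Step 4: From IB = 15, BL = 8, and ∠IBL = 120°, by the law of cosines:
  IL² = IB² + BL² - 2·IB·BL·cos(120°) = 225 + 64 + 120 = 409
  IL ≈ 20.22

Step 5: From JF = 13, FC = 13, and ∠JFC = 135°, by the law of cosines:
  JC² = JF² + FC² - 2·JF·FC·cos(135°) = 169 + 169 + 239 = 577
  JC ≈ 24.02

Step 6: From AF = 10, AI = 6, FI = 8, by the inverse law of cosines:
  cos(∠FAI) = (AF² + AI² - FI²) / (2·AF·AI)
  ∠FAI = 53.13°

Step 7: From IA = 6, IF = 8, AF = 10, by the inverse law of cosines:
  cos(∠AIF) = (IA² + IF² - AF²) / (2·IA·IF)
  ∠AIF = 90°

Step 8: From FA = 10, FI = 8, AI = 6, by the inverse law of cosines:
  cos(∠AFI) = (FA² + FI² - AI²) / (2·FA·FI)
  ∠AFI = 36.87°

Step 9: From AB = 3·√29, AI = 6, BI = 15, by the inverse law of cosines:
  cos(∠BAI) = (AB² + AI² - BI²) / (2·AB·AI)
  ∠BAI = 68.2°

Step 10: From AF = 10, AJ = 6.62, FJ = 13, by the inverse law of cosines:
  cos(∠FAJ) = (AF² + AJ² - FJ²) / (2·AF·AJ)
  ∠FAJ = 100.96°

Step 11: From IA = 6, IG = 3·√19, AG = 9, by the inverse law of cosines:
  cos(∠AIG) = (IA² + IG² - AG²) / (2·IA·IG)
  ∠AIG = 36.59°

Step 12: From IB = 15, IL = 20.22, BL = 8, by the inverse law of cosines:
  cos(∠BIL) = (IB² + IL² - BL²) / (2·IB·IL)
  ∠BIL = 20.03°

Step 13: From JA = 6.62, JF = 13, AF = 10, by the inverse law of cosines:
  cos(∠AJF) = (JA² + JF² - AF²) / (2·JA·JF)
  ∠AJF = 49.04°

Step 14: From JC = 24.02, JF = 13, CF = 13, by the inverse law of cosines:
  cos(∠CJF) = (JC² + JF² - CF²) / (2·JC·JF)
  ∠CJF = 22.5°

Step 15: From BA = 3·√29, BI = 15, AI = 6, by the inverse law of cosines:
  cos(∠ABI) = (BA² + BI² - AI²) / (2·BA·BI)
  ∠ABI = 21.8°

Step 16: From CF = 13, CJ = 24.02, FJ = 13, by the inverse law of cosines:
  cos(∠FCJ) = (CF² + CJ² - FJ²) / (2·CF·CJ)
  ∠FCJ = 22.5°

Step 17: From GA = 9, GI = 3·√19, AI = 6, by the inverse law of cosines:
  cos(∠AGI) = (GA² + GI² - AI²) / (2·GA·GI)
  ∠AGI = 23.41°

Step 18: From LB = 8, LI = 20.22, BI = 15, by the inverse law of cosines:
  cos(∠BLI) = (LB² + LI² - BI²) / (2·LB·LI)
  ∠BLI = 39.97°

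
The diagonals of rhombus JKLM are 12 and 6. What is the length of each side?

Half-diagonals are 6 and 3. side = sqrt(6^2 + 3^2) = sqrt(45) = 3*sqrt(5)

3*sqrt(5)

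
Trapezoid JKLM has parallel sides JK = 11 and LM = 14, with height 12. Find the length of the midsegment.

midsegment = (11 + 14) / 2 = 25 / 2 = 25/2

25/2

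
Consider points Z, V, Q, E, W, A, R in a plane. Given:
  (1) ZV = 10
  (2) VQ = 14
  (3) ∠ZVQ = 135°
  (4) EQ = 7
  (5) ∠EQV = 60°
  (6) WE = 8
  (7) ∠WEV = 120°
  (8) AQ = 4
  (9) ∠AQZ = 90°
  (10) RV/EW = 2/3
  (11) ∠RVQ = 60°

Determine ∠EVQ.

Step 1: By the law of cosines on triangle VQE: VE² = 14² + 7² − 2·14·7·cos(60°) = 147, so VE = 7·√3.
Step 2: By the inverse law of cosines on triangle EVQ: cos(∠EVQ) = ((7·√3)² + 14² − 7²) / (2·7·√3·14) = 294/339.48 = 0.866, so ∠EVQ = 30°.

Therefore, the measure of angle ∠EVQ = 30°.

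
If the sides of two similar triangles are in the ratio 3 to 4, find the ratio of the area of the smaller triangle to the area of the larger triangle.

Area scales with the square of linear dimensions. If every length is multiplied by 3/4, then the area is multiplied by (3/4)^2 = 9/16.
The area ratio is 9:16.

9:16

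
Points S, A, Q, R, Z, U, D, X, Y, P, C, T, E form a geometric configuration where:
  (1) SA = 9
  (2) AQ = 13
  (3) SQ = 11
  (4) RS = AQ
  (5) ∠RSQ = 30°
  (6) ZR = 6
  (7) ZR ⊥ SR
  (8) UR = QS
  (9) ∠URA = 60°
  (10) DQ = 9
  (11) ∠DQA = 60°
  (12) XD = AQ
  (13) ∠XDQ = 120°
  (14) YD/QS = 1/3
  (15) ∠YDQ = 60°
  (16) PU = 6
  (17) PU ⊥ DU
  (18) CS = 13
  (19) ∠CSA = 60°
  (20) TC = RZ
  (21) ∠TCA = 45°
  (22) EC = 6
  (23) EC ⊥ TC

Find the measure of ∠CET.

From the given relations: TC = RZ = 6.
Step 1: By the law of cosines on triangle ECT: ET² = 6² + 6² − 2·6·6·cos(90°) = 72, so ET = 6·√2.
Step 2: By the inverse law of cosines on triangle CET: cos(∠CET) = (6² + (6·√2)² − 6²) / (2·6·6·√2) = 72/101.82 = 0.7071, so ∠CET = 45°.

Therefore, the measure of angle ∠CET = 45°.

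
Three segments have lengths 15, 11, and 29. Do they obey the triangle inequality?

Check the triangle inequality: 15 + 11 = 26 ≤ 29.
Since the sum of two sides does not exceed the third, no triangle can be formed.

No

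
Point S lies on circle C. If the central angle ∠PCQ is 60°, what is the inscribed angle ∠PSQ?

By the inscribed angle theorem, the inscribed angle is half the central angle.
Inscribed angle = 60° / 2 = 30°

30°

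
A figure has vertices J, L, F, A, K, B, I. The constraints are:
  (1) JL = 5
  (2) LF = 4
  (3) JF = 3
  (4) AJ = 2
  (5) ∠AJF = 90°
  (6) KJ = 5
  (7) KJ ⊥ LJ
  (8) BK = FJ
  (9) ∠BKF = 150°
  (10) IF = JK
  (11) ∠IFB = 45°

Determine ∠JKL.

Step 1: By the law of cosines on triangle KJL: KL² = 5² + 5² − 2·5·5·cos(90°) = 50, so KL = 5·√2.
Step 2: By the inverse law of cosines on triangle JKL: cos(∠JKL) = (5² + (5·√2)² − 5²) / (2·5·5·√2) = 50/70.71 = 0.7071, so ∠JKL = 45°.

Therefore, the measure of angle ∠JKL = 45°.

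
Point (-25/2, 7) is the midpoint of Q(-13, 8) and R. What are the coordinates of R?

Using the midpoint formula: M = ((x1 + x2)/2, (y1 + y2)/2)
We know M = (-25/2, 7) and Q = (-13, 8)
For x: -25/2 = (-13 + x2)/2, so x2 = 2*-25/2 - -13 = -12
For y: 7 = (8 + y2)/2, so y2 = 2*7 - 8 = 6
R = (-12, 6)

(-12, 6)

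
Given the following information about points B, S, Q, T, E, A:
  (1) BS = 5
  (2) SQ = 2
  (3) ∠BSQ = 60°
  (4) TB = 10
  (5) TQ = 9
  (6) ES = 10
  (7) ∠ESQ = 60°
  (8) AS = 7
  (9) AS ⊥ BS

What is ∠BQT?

Step 1: By the law of cosines on triangle QSB: QB² = 2² + 5² − 2·2·5·cos(60°) = 19, so QB = √19.
Step 2: By the inverse law of cosines on triangle BQT: cos(∠BQT) = (√19² + 9² − 10²) / (2·√19·9) = 0/78.46 = 0, so ∠BQT = 90°.

Therefore, the measure of angle ∠BQT = 90°.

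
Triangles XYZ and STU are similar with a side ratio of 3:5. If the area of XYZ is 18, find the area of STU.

The ratio of areas of similar triangles = (side ratio)^2.
Side ratio = 3:5, so area ratio = 9:25.
Area of STU / Area of XYZ = 25/9
Area of STU = 18 * 25/9 = 50

50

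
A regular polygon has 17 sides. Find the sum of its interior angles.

The sum of interior angles of an n-sided polygon is (n - 2) * 180.
For n = 17: (17 - 2) * 180 = 15 * 180 = 2700 degrees.

2700 degrees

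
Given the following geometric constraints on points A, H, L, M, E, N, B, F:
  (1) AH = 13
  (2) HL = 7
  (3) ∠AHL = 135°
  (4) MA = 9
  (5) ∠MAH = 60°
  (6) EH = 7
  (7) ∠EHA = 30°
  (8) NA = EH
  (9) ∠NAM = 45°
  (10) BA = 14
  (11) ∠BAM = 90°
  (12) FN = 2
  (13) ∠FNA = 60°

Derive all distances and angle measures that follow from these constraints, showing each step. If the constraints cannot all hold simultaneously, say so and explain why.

The constraints are consistent.

From the given relations:
  NA = EH = 7

Step 1: From AH = 13, HL = 7, and ∠AHL = 135°, by the law of cosines:
  AL² = AH² + HL² - 2·AH·HL·cos(135°) = 169 + 49 + 128.7 = 346.7
  AL ≈ 18.62

Step 2: From AH = 13, HE = 7, and ∠AHE = 30°, by the law of cosines:
  AE² = AH² + HE² - 2·AH·HE·cos(30°) = 169 + 49 - 157.6 = 60.38
  AE ≈ 7.77

Step 3: From AN = 7, NF = 2, and ∠ANF = 60°, by the law of cosines:
  AF² = AN² + NF² - 2·AN·NF·cos(60°) = 49 + 4 - 14 = 39
  AF = √39

Step 4: From HA = 13, AM = 9, and ∠HAM = 60°, by the law of cosines:
  HM² = HA² + AM² - 2·HA·AM·cos(60°) = 169 + 81 - 117 = 133
  HM = √133

Step 5: From MA = 9, AN = 7, and ∠MAN = 45°, by the law of cosines:
  MN² = MA² + AN² - 2·MA·AN·cos(45°) = 81 + 49 - 89.1 = 40.9
  MN ≈ 6.4

Step 6: From MA = 9, AB = 14, and ∠MAB = 90°, by the law of cosines:
  MB² = MA² + AB² - 2·MA·AB·cos(90°) = 81 + 196 - 0 = 277
  MB ≈ 16.64

Step 7: From AE = 7.77, AH = 13, EH = 7, by the inverse law of cosines:
  cos(∠EAH) = (AE² + AH² - EH²) / (2·AE·AH)
  ∠EAH = 26.77°

Step 8: From AF = √39, AN = 7, FN = 2, by the inverse law of cosines:
  cos(∠FAN) = (AF² + AN² - FN²) / (2·AF·AN)
  ∠FAN = 16.1°

Step 9: From AH = 13, AL = 18.62, HL = 7, by the inverse law of cosines:
  cos(∠HAL) = (AH² + AL² - HL²) / (2·AH·AL)
  ∠HAL = 15.42°

Step 10: From HA = 13, HM = √133, AM = 9, by the inverse law of cosines:
  cos(∠AHM) = (HA² + HM² - AM²) / (2·HA·HM)
  ∠AHM = 42.52°

Step 11: From LA = 18.62, LH = 7, AH = 13, by the inverse law of cosines:
  cos(∠ALH) = (LA² + LH² - AH²) / (2·LA·LH)
  ∠ALH = 29.58°

Step 12: From MA = 9, MB = 16.64, AB = 14, by the inverse law of cosines:
  cos(∠AMB) = (MA² + MB² - AB²) / (2·MA·MB)
  ∠AMB = 57.26°

Step 13: From MA = 9, MH = √133, AH = 13, by the inverse law of cosines:
  cos(∠AMH) = (MA² + MH² - AH²) / (2·MA·MH)
  ∠AMH = 77.48°

Step 14: From MA = 9, MN = 6.4, AN = 7, by the inverse law of cosines:
  cos(∠AMN) = (MA² + MN² - AN²) / (2·MA·MN)
  ∠AMN = 50.71°

Step 15: From EA = 7.77, EH = 7, AH = 13, by the inverse law of cosines:
  cos(∠AEH) = (EA² + EH² - AH²) / (2·EA·EH)
  ∠AEH = 123.23°

Step 16: From NA = 7, NM = 6.4, AM = 9, by the inverse law of cosines:
  cos(∠ANM) = (NA² + NM² - AM²) / (2·NA·NM)
  ∠ANM = 84.29°

Step 17: From BA = 14, BM = 16.64, AM = 9, by the inverse law of cosines:
  cos(∠ABM) = (BA² + BM² - AM²) / (2·BA·BM)
  ∠ABM = 32.74°

Step 18: From FA = √39, FN = 2, AN = 7, by the inverse law of cosines:
  cos(∠AFN) = (FA² + FN² - AN²) / (2·FA·FN)
  ∠AFN = 103.9°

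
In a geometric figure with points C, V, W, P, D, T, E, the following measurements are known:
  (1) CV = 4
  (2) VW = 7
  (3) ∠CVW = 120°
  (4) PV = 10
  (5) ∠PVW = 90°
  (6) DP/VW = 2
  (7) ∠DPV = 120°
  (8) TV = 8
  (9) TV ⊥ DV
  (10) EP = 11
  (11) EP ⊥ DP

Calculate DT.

From the given relations: DP = 2·VW = 2·7 = 14.
Step 1: By the law of cosines on triangle DPV: DV² = 14² + 10² − 2·14·10·cos(120°) = 436, so DV = 2·√109.
Step 2: By the law of cosines on triangle DVT: DT² = (2·√109)² + 8² − 2·2·√109·8·cos(90°) = 500, so DT = 10·√5.

Therefore, the length of DT = 10·√5.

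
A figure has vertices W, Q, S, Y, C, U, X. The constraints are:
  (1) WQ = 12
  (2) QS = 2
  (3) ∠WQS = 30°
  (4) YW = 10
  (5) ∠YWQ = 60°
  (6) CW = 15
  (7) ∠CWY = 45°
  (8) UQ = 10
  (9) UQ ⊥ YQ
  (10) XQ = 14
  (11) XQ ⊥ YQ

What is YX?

Step 1: By the law of cosines on triangle QWY: QY² = 12² + 10² − 2·12·10·cos(60°) = 124, so QY = 2·√31.
Step 2: By the law of cosines on triangle YQX: YX² = (2·√31)² + 14² − 2·2·√31·14·cos(90°) = 320, so YX = 8·√5.

Therefore, the length of YX = 8·√5.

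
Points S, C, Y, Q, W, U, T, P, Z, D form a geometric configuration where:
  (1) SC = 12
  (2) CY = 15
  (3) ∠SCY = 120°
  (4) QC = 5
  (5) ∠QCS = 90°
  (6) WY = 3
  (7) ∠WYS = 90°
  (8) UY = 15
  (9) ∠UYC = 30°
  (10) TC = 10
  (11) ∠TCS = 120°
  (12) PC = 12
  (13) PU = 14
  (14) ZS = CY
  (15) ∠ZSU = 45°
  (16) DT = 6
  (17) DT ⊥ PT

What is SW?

Step 1: By the law of cosines on triangle SCY: SY² = 12² + 15² − 2·12·15·cos(120°) = 549, so SY = 3·√61.
Step 2: By the law of cosines on triangle SYW: SW² = (3·√61)² + 3² − 2·3·√61·3·cos(90°) = 558, so SW = 3·√62.

Therefore, the length of SW = 3·√62.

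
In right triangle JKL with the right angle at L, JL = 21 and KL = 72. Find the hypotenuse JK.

In a right triangle, the square of the hypotenuse equals the sum of the squares of the two legs.
The legs are 21 and 72, so the hypotenuse = sqrt(441 + 5184) = sqrt(5625) = 75.

75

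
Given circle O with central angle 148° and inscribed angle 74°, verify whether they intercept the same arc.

By the inscribed angle theorem, if both angles subtend the same arc, the inscribed angle must be half the central angle.
Half of 148° = 74°, which equals the given inscribed angle of 74°.
Therefore, yes, they correspond to the same arc.

Yes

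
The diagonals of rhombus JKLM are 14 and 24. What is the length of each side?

Half-diagonals are 7 and 12. side = sqrt(7^2 + 12^2) = sqrt(193)

sqrt(193)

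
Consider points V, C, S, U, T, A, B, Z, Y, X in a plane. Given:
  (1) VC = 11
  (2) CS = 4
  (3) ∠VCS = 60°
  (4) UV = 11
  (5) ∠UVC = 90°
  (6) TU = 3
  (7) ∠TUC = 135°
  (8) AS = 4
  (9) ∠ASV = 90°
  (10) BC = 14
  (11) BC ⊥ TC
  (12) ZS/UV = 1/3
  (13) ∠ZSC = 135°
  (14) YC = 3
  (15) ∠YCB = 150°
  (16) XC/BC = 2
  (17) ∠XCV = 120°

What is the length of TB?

Step 1: By the law of cosines on triangle UVC: UC² = 11² + 11² − 2·11·11·cos(90°) = 242, so UC = 11·√2.
Step 2: By the law of cosines on triangle CUT: CT² = (11·√2)² + 3² − 2·11·√2·3·cos(135°) = 317, so CT ≈ 17.8.
Step 3: By the law of cosines on triangle TCB: TB² = 17.8² + 14² − 2·17.8·14·cos(90°) = 513, so TB = 3·√57.

Therefore, the length of TB = 3·√57.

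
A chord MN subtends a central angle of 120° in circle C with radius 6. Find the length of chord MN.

Chord = 2(6) sin(60°) = 6*sqrt(3)

6*sqrt(3)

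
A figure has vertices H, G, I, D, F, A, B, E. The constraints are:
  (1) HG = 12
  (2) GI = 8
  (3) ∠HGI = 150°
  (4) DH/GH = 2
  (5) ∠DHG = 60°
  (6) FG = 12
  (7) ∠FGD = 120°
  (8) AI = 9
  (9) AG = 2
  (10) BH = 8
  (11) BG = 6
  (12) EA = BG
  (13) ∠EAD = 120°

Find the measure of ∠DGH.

From the given relations: DH = 2·GH = 2·12 = 24.
Step 1: By the law of cosines on triangle GHD: GD² = 12² + 24² − 2·12·24·cos(60°) = 432, so GD = 12·√3.
Step 2: By the inverse law of cosines on triangle DGH: cos(∠DGH) = ((12·√3)² + 12² − 24²) / (2·12·√3·12) = 0/498.83 = 0, so ∠DGH = 90°.

Therefore, the measure of angle ∠DGH = 90°.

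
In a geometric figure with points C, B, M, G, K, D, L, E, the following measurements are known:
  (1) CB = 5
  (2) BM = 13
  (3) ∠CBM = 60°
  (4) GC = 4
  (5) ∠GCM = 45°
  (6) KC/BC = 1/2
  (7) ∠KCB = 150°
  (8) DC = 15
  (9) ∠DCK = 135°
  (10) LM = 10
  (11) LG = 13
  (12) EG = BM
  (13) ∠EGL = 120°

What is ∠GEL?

From the given relations: EG = BM = 13.
Step 1: By the law of cosines on triangle EGL: EL² = 13² + 13² − 2·13·13·cos(120°) = 507, so EL = 13·√3.
Step 2: By the inverse law of cosines on triangle GEL: cos(∠GEL) = (13² + (13·√3)² − 13²) / (2·13·13·√3) = 507/585.43 = 0.866, so ∠GEL = 30°.

Therefore, the measure of angle ∠GEL = 30°.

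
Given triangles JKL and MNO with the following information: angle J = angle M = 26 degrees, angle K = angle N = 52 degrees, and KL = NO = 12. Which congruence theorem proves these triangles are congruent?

The given information matches AAS: Two pairs of corresponding angles and a non-included side are equal (Angle-Angle-Side).

AAS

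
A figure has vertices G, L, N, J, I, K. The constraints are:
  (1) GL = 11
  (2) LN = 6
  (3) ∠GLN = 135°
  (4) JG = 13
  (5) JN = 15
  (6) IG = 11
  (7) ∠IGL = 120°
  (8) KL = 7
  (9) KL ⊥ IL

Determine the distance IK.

Step 1: By the law of cosines on triangle LGI: LI² = 11² + 11² − 2·11·11·cos(120°) = 363, so LI = 11·√3.
Step 2: By the law of cosines on triangle ILK: IK² = (11·√3)² + 7² − 2·11·√3·7·cos(90°) = 412, so IK = 2·√103.

Therefore, the length of IK = 2·√103.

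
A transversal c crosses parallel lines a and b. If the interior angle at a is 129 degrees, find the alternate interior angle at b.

Alternate interior angles lie on opposite sides of the transversal, between the parallel lines.
By the alternate interior angle theorem, they are equal: 129 degrees.

129 degrees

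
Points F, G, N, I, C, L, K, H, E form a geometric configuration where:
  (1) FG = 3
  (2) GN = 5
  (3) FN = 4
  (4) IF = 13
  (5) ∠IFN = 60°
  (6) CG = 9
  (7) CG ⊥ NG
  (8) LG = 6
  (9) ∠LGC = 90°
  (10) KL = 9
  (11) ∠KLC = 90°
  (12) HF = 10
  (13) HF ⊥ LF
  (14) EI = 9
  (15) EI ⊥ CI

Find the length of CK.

Step 1: By the law of cosines on triangle LGC: LC² = 6² + 9² − 2·6·9·cos(90°) = 117, so LC = 3·√13.
Step 2: By the law of cosines on triangle CLK: CK² = (3·√13)² + 9² − 2·3·√13·9·cos(90°) = 198, so CK = 3·√22.

Therefore, the length of CK = 3·√22.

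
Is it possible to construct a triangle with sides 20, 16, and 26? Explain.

For three segments to close into a triangle, no single side can be as long as the other two combined.
The longest side is 26, and 16 + 20 = 36 > 26.
A triangle can be formed.

Yes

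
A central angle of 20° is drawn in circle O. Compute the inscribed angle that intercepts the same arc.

By the inscribed angle theorem, the inscribed angle is half the central angle.
Inscribed angle = 20° / 2 = 10°

10°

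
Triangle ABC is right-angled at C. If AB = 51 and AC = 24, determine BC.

Rearranging the Pythagorean theorem to solve for the unknown leg:
leg^2 = hypotenuse^2 - known_leg^2 = 2601 - 576 = 2025
leg = sqrt(2025) = 45.

45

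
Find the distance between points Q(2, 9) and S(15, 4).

d = sqrt((15 - 2)^2 + (4 - 9)^2)
d = sqrt(13^2 + -5^2)
d = sqrt(169 + 25)
d = sqrt(194)

sqrt(194)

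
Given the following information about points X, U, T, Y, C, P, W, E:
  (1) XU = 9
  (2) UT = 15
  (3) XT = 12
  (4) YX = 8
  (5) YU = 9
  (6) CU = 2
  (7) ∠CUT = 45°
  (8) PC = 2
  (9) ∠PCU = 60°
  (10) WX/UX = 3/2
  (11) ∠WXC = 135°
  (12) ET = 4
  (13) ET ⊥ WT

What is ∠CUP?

Step 1: By the law of cosines on triangle UCP: UP² = 2² + 2² − 2·2·2·cos(60°) = 4, so UP = 2.
Step 2: By the inverse law of cosines on triangle CUP: cos(∠CUP) = (2² + 2² − 2²) / (2·2·2) = 4/8 = 0.5, so ∠CUP = 60°.

Therefore, the measure of angle ∠CUP = 60°.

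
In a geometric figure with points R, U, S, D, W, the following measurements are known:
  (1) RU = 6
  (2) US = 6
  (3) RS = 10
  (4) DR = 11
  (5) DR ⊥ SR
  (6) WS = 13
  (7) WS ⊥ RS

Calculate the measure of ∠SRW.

Step 1: By the law of cosines on triangle RSW: RW² = 10² + 13² − 2·10·13·cos(90°) = 269, so RW ≈ 16.4.
Step 2: By the inverse law of cosines on triangle SRW: cos(∠SRW) = (10² + 16.4² − 13²) / (2·10·16.4) = 200/328.02 = 0.6097, so ∠SRW = 52.43°.

Therefore, the measure of angle ∠SRW = 52.43°.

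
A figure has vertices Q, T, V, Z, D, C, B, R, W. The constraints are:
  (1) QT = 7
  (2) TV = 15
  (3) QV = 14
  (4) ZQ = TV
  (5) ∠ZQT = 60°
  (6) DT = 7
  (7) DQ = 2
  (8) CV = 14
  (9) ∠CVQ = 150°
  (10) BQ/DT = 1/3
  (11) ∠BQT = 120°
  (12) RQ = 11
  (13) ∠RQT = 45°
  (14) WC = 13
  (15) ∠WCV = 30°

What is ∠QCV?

Step 1: By the law of cosines on triangle CVQ: CQ² = 14² + 14² − 2·14·14·cos(150°) = 731.48, so CQ ≈ 27.05.
Step 2: By the inverse law of cosines on triangle QCV: cos(∠QCV) = (27.05² + 14² − 14²) / (2·27.05·14) = 731.48/757.29 = 0.9659, so ∠QCV = 15°.

Therefore, the measure of angle ∠QCV = 15°.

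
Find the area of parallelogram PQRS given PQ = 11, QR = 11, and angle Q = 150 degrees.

The area of a parallelogram equals the product of two adjacent sides times the sine of the included angle.
This is because the height equals 11 * sin(150°) = 11/2.
Area = 11 * 11/2 = 121/2

121/2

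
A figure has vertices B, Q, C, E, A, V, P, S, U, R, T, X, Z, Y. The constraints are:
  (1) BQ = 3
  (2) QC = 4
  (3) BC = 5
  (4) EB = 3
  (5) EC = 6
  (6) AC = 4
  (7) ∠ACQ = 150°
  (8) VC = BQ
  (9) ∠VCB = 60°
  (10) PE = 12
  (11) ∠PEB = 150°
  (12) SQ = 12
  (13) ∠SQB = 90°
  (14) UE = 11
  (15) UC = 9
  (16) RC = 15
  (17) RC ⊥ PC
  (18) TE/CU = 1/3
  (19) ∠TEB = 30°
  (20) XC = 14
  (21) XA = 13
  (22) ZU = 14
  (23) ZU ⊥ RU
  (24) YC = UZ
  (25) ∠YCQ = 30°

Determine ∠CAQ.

Step 1: By the law of cosines on triangle ACQ: AQ² = 4² + 4² − 2·4·4·cos(150°) = 59.71, so AQ ≈ 7.73.
Step 2: By the inverse law of cosines on triangle CAQ: cos(∠CAQ) = (4² + 7.73² − 4²) / (2·4·7.73) = 59.71/61.82 = 0.9659, so ∠CAQ = 15°.

Therefore, the measure of angle ∠CAQ = 15°.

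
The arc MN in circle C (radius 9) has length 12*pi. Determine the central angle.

Arc length L = 2πr × θ/360, so θ = 360L / (2πr).
θ = 360 × 12*pi / (2π × 9)
θ = 240°
θ = 240°

240°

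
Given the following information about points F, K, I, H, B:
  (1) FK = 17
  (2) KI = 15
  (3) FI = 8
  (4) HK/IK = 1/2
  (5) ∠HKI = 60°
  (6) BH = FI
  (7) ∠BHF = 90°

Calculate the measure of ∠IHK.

From the given relations: HK = 1/2·IK = 1/2·15 ≈ 7.5.
Step 1: By the law of cosines on triangle HKI: HI² = 7.5² + 15² − 2·7.5·15·cos(60°) = 168.75, so HI ≈ 12.99.
Step 2: By the inverse law of cosines on triangle IHK: cos(∠IHK) = (12.99² + 7.5² − 15²) / (2·12.99·7.5) = 0/194.86 = 0, so ∠IHK = 90°.

Therefore, the measure of angle ∠IHK = 90°.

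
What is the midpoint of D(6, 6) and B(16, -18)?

M = ((x₁ + x₂)/2, (y₁ + y₂)/2)
= ((6 + 16)/2, (6 + -18)/2)
= (22/2, -12/2) = (11, -6)

(11, -6)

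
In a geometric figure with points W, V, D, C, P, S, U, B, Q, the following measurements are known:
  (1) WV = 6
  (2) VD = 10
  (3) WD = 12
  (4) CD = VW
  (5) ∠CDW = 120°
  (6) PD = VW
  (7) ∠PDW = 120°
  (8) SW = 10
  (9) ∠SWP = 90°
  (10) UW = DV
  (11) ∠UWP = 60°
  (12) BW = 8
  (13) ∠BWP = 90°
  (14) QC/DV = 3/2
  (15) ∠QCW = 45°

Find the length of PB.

From the given relations: PD = VW = 6.
Step 1: By the law of cosines on triangle PDW: PW² = 6² + 12² − 2·6·12·cos(120°) = 252, so PW = 6·√7.
Step 2: By the law of cosines on triangle PWB: PB² = (6·√7)² + 8² − 2·6·√7·8·cos(90°) = 316, so PB = 2·√79.

Therefore, the length of PB = 2·√79.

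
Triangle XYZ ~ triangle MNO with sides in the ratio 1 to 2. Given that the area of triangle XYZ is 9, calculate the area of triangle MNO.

For similar figures, the area ratio equals the square of the side ratio.
Side ratio (XYZ to MNO) = 1:2, so area ratio = 1^2:2^2 = 1:4.
If the area of XYZ is 9, then the area of MNO = 9 * (4/1) = 36.

36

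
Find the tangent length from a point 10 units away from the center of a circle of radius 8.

The tangent, radius, and line from the external point to the center form a right triangle.
The right angle is where the tangent meets the radius.
By the Pythagorean theorem: tangent² + 8² = 10²
tangent² = 100 - 64 = 36
tangent = 6

6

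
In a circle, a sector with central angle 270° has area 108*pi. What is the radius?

The sector covers 270°/360° = 3/4 of the full circle.
Full circle area = 108*pi / 3/4 = 144*pi.
Since full area = πr², we get r² = 144*pi/π = 144, so r = 12.

12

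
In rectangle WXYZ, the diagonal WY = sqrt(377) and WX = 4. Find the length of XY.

Using the Pythagorean theorem: d^2 = a^2 + b^2
b^2 = d^2 - a^2
b^2 = 377 - 16
b^2 = 361
b = sqrt(361) = 19

19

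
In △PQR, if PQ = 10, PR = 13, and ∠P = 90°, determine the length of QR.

Since angle P = 90°, this is a right triangle and the law of cosines reduces to the Pythagorean theorem.
QR^2 = 10^2 + 13^2 = 269
QR = sqrt(269)

sqrt(269)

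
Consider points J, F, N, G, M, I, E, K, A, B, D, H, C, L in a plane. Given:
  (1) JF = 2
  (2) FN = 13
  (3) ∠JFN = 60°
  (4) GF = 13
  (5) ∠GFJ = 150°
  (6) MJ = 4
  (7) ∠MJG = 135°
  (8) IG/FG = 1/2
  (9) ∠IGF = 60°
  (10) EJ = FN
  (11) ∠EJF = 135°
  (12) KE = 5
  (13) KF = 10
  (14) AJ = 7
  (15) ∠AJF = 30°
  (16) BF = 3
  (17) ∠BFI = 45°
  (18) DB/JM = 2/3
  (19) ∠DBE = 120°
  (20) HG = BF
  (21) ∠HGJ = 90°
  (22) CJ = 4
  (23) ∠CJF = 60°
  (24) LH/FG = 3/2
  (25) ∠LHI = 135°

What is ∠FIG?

From the given relations: IG = 1/2·FG = 1/2·13 ≈ 6.5.
Step 1: By the law of cosines on triangle IGF: IF² = 6.5² + 13² − 2·6.5·13·cos(60°) = 126.75, so IF ≈ 11.26.
Step 2: By the inverse law of cosines on triangle FIG: cos(∠FIG) = (11.26² + 6.5² − 13²) / (2·11.26·6.5) = 0/146.36 = 0, so ∠FIG = 90°.

Therefore, the measure of angle ∠FIG = 90°.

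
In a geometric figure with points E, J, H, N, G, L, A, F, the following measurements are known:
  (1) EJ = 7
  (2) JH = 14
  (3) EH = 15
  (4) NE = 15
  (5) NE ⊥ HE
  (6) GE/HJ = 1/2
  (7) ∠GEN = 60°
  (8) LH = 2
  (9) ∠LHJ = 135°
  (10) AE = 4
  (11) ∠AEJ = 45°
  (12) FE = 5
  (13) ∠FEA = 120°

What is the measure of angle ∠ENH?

Step 1: By the law of cosines on triangle NEH: NH² = 15² + 15² − 2·15·15·cos(90°) = 450, so NH = 15·√2.
Step 2: By the inverse law of cosines on triangle ENH: cos(∠ENH) = (15² + (15·√2)² − 15²) / (2·15·15·√2) = 450/636.4 = 0.7071, so ∠ENH = 45°.

Therefore, the measure of angle ∠ENH = 45°.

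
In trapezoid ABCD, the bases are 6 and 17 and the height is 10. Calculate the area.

A trapezoid's area equals the midsegment times the height.
The midsegment is (6 + 17) / 2 = 23/2.
Area = 23/2 * 10 = 115.

115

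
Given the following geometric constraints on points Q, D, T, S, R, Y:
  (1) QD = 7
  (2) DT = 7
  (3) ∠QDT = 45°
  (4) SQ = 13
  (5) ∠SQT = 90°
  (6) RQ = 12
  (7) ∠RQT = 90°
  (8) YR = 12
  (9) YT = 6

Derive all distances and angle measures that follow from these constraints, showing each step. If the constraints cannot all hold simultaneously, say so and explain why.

The constraints are consistent.

Step 1: From QD = 7, DT = 7, and ∠QDT = 45°, by the law of cosines:
  QT² = QD² + DT² - 2·QD·DT·cos(45°) = 49 + 49 - 69.3 = 28.7
  QT ≈ 5.36

Step 2: From TQ = 5.36, QS = 13, and ∠TQS = 90°, by the law of cosines:
  TS² = TQ² + QS² - 2·TQ·QS·cos(90°) = 28.7 + 169 - 0 = 197.7
  TS ≈ 14.06

Step 3: From TQ = 5.36, QR = 12, and ∠TQR = 90°, by the law of cosines:
  TR² = TQ² + QR² - 2·TQ·QR·cos(90°) = 28.7 + 144 - 0 = 172.7
  TR ≈ 13.14

Step 4: From QD = 7, QT = 5.36, DT = 7, by the inverse law of cosines:
  cos(∠DQT) = (QD² + QT² - DT²) / (2·QD·QT)
  ∠DQT = 67.5°

Step 5: From TD = 7, TQ = 5.36, DQ = 7, by the inverse law of cosines:
  cos(∠DTQ) = (TD² + TQ² - DQ²) / (2·TD·TQ)
  ∠DTQ = 67.5°

Step 6: From TQ = 5.36, TR = 13.14, QR = 12, by the inverse law of cosines:
  cos(∠QTR) = (TQ² + TR² - QR²) / (2·TQ·TR)
  ∠QTR = 65.94°

Step 7: From TQ = 5.36, TS = 14.06, QS = 13, by the inverse law of cosines:
  cos(∠QTS) = (TQ² + TS² - QS²) / (2·TQ·TS)
  ∠QTS = 67.6°

Step 8: From TR = 13.14, TY = 6, RY = 12, by the inverse law of cosines:
  cos(∠RTY) = (TR² + TY² - RY²) / (2·TR·TY)
  ∠RTY = 65.78°

Step 9: From SQ = 13, ST = 14.06, QT = 5.36, by the inverse law of cosines:
  cos(∠QST) = (SQ² + ST² - QT²) / (2·SQ·ST)
  ∠QST = 22.4°

Step 10: From RQ = 12, RT = 13.14, QT = 5.36, by the inverse law of cosines:
  cos(∠QRT) = (RQ² + RT² - QT²) / (2·RQ·RT)
  ∠QRT = 24.06°

Step 11: From RT = 13.14, RY = 12, TY = 6, by the inverse law of cosines:
  cos(∠TRY) = (RT² + RY² - TY²) / (2·RT·RY)
  ∠TRY = 27.13°

Step 12: From YR = 12, YT = 6, RT = 13.14, by the inverse law of cosines:
  cos(∠RYT) = (YR² + YT² - RT²) / (2·YR·YT)
  ∠RYT = 87.1°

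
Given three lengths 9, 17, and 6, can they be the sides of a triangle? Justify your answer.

No.
The triangle inequality is violated: 9 + 6 = 15 ≤ 17.
These lengths cannot form a triangle.

No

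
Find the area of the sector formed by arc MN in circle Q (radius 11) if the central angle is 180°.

The full circle has area πr² = π(11)² = 121*pi.
The sector covers 180° out of 360°, a fraction of 1/2.
Sector area = 121*pi × 1/2 = 121*pi/2.

121*pi/2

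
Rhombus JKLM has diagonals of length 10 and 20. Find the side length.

In a rhombus, the diagonals bisect each other perpendicularly, creating four congruent right triangles.
Each triangle has legs 5 (half of 10) and 10 (half of 20).
The hypotenuse of each right triangle is a side of the rhombus:
side = sqrt(5^2 + 10^2) = sqrt(125) = 5*sqrt(5)

5*sqrt(5)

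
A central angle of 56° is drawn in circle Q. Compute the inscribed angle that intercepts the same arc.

Inscribed angle = 56° / 2 = 28° (inscribed angle theorem).

28°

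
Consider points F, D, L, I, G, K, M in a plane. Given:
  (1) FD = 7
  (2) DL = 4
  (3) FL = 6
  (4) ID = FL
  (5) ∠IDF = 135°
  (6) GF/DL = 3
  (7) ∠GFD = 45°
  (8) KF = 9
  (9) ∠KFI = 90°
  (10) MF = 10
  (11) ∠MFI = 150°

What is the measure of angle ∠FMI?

From the given relations: ID = FL = 6.
Step 1: By the law of cosines on triangle FDI: FI² = 7² + 6² − 2·7·6·cos(135°) = 144.4, so FI ≈ 12.02.
Step 2: By the law of cosines on triangle MFI: MI² = 10² + 12.02² − 2·10·12.02·cos(150°) = 452.53, so MI ≈ 21.27.
Step 3: By the inverse law of cosines on triangle FMI: cos(∠FMI) = (10² + 21.27² − 12.02²) / (2·10·21.27) = 408.13/425.45 = 0.9593, so ∠FMI = 16.41°.

Therefore, the measure of angle ∠FMI = 16.41°.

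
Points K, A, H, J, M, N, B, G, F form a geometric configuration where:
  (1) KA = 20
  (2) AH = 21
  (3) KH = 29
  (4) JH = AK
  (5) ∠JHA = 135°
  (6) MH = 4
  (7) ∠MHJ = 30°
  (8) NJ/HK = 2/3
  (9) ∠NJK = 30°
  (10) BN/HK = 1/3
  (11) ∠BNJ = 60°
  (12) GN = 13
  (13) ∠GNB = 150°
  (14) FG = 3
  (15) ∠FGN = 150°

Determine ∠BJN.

From the given relations: NJ = 2/3·HK = 2/3·29 ≈ 19.33; BN = 1/3·HK = 1/3·29 ≈ 9.67.
Step 1: By the law of cosines on triangle JNB: JB² = 19.33² + 9.67² − 2·19.33·9.67·cos(60°) = 280.33, so JB ≈ 16.74.
Step 2: By the inverse law of cosines on triangle BJN: cos(∠BJN) = (16.74² + 19.33² − 9.67²) / (2·16.74·19.33) = 560.67/647.4 = 0.866, so ∠BJN = 30°.

Therefore, the measure of angle ∠BJN = 30°.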